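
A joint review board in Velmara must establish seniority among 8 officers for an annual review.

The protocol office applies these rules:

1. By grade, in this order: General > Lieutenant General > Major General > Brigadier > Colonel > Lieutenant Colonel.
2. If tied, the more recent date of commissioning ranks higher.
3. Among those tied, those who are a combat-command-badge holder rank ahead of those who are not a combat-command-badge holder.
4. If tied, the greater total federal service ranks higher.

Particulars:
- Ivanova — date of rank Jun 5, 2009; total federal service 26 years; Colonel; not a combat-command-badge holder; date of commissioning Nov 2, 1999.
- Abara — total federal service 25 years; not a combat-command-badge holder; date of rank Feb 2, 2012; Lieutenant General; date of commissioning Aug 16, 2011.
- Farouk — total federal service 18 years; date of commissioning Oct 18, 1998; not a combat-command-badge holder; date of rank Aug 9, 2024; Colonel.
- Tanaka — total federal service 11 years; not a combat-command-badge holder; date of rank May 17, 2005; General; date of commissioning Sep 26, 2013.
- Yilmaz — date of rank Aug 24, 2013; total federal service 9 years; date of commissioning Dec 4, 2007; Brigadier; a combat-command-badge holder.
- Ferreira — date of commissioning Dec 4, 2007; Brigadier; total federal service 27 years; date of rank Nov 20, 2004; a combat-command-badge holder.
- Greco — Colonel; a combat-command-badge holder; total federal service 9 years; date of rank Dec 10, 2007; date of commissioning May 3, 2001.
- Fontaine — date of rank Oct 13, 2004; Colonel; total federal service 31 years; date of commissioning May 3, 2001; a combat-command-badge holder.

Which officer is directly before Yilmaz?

Ferreira

By grade: Tanaka (General); then Abara (Lieutenant General); then Ferreira and Yilmaz (Brigadier); then Fontaine, Greco, Ivanova and Farouk (Colonel).
Ferreira and Yilmaz both have date of commissioning Dec 4, 2007, so the next rule applies.
Ferreira and Yilmaz are each a combat-command-badge holder, so the next rule applies.
Among Ferreira and Yilmaz, by total federal service (higher first): Ferreira (27 years) before Yilmaz (9 years).
Among Fontaine, Greco, Ivanova and Farouk, by date of commissioning (later first): Fontaine and Greco (May 3, 2001) before Ivanova (Nov 2, 1999) before Farouk (Oct 18, 1998).
Fontaine and Greco are each a combat-command-badge holder, so the next rule applies.
Among Fontaine and Greco, by total federal service (higher first): Fontaine (31 years) before Greco (9 years).
Order: Tanaka, Abara, Ferreira, Yilmaz, Fontaine, Greco, Ivanova, Farouk.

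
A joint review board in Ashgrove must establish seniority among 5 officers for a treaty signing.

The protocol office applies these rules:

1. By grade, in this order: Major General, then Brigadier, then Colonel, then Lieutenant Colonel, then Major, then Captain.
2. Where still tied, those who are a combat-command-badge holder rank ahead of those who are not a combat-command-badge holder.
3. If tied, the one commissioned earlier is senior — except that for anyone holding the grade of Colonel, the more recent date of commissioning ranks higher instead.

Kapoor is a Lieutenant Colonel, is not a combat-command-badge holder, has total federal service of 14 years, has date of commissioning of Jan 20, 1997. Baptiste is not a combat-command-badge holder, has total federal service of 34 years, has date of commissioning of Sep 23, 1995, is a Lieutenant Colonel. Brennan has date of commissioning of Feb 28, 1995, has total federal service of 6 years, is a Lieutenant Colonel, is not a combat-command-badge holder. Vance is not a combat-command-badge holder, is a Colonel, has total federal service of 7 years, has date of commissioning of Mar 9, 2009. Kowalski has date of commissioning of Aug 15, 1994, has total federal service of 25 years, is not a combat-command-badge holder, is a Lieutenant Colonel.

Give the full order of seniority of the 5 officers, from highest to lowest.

By grade: Vance (Colonel); then Kowalski, Brennan, Baptiste and Kapoor (Lieutenant Colonel).
Kowalski, Brennan, Baptiste and Kapoor are each not a combat-command-badge holder, so the next rule applies.
Among Kowalski, Brennan, Baptiste and Kapoor, by date of commissioning (earlier first): Kowalski (Aug 15, 1994) before Brennan (Feb 28, 1995) before Baptiste (Sep 23, 1995) before Kapoor (Jan 20, 1997).
Full order: Vance, Kowalski, Brennan, Baptiste, Kapoor.

Vance, Kowalski, Brennan, Baptiste, Kapoor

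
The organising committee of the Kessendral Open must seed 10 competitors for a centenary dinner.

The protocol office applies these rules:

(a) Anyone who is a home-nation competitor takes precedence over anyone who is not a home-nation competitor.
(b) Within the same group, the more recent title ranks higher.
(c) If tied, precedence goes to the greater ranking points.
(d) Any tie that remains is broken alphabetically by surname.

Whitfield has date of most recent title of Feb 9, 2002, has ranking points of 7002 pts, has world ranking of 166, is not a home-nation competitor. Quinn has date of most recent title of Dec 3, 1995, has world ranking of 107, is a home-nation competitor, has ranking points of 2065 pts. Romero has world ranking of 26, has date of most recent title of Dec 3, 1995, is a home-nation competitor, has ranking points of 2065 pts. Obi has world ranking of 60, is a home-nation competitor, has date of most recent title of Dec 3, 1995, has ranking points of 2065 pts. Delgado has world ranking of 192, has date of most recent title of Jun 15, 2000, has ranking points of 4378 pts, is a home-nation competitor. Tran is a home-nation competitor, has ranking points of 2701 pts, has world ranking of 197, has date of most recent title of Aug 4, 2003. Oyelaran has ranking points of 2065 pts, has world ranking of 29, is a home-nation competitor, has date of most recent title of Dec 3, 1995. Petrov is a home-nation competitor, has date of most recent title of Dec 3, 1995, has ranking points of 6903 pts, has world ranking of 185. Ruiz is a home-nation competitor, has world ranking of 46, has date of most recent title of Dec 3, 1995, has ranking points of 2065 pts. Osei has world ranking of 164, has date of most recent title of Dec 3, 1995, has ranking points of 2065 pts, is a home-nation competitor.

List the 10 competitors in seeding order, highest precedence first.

By the first rule: Tran, Delgado, Petrov, Obi, Osei, Oyelaran, Quinn, Romero and Ruiz (each a home-nation competitor); then Whitfield (not a home-nation competitor).
Among Tran, Delgado, Petrov, Obi, Osei, Oyelaran, Quinn, Romero and Ruiz, by date of most recent title (later first): Tran (Aug 4, 2003) before Delgado (Jun 15, 2000) before Petrov, Obi, Osei, Oyelaran, Quinn, Romero and Ruiz (Dec 3, 1995).
Among Petrov, Obi, Osei, Oyelaran, Quinn, Romero and Ruiz, by ranking points (higher first): Petrov (6903 pts) before Obi, Osei, Oyelaran, Quinn, Romero and Ruiz (2065 pts).
Among Obi, Osei, Oyelaran, Quinn, Romero and Ruiz, alphabetically by surname: Obi before Osei before Oyelaran before Quinn before Romero before Ruiz.
Full order: Tran, Delgado, Petrov, Obi, Osei, Oyelaran, Quinn, Romero, Ruiz, Whitfield.

Tran, Delgado, Petrov, Obi, Osei, Oyelaran, Quinn, Romero, Ruiz, Whitfield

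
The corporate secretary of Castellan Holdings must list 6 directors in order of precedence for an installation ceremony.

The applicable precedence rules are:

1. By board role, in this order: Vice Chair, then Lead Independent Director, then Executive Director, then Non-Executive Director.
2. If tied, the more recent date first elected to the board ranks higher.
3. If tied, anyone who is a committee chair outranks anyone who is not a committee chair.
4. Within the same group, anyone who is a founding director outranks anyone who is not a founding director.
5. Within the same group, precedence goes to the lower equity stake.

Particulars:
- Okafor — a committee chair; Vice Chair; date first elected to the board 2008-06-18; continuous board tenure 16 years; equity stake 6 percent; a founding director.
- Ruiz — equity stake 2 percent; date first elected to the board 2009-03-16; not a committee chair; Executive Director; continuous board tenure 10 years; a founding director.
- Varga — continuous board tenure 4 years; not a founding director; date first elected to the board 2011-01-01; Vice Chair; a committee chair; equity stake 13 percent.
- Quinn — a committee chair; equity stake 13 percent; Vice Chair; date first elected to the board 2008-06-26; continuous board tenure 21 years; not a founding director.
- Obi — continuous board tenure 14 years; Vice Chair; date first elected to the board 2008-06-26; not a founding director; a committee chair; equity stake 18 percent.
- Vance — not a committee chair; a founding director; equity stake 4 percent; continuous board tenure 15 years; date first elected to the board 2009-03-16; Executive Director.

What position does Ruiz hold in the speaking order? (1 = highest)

5

By board role: Varga, Quinn, Obi and Okafor (Vice Chair); then Ruiz and Vance (Executive Director).
Among Varga, Quinn, Obi and Okafor, by date first elected to the board (later first): Varga (2011-01-01) before Quinn and Obi (2008-06-26) before Okafor (2008-06-18).
Quinn and Obi are each a committee chair, so the next rule applies.
Quinn and Obi are each not a founding director, so the next rule applies.
Among Quinn and Obi, by equity stake (lower first): Quinn (13 percent) before Obi (18 percent).
Ruiz and Vance both have date first elected to the board 2009-03-16, so the next rule applies.
Ruiz and Vance are each not a committee chair, so the next rule applies.
Ruiz and Vance are each a founding director, so the next rule applies.
Among Ruiz and Vance, by equity stake (lower first): Ruiz (2 percent) before Vance (4 percent).
Order: Varga, Quinn, Obi, Okafor, Ruiz, Vance. So position 5.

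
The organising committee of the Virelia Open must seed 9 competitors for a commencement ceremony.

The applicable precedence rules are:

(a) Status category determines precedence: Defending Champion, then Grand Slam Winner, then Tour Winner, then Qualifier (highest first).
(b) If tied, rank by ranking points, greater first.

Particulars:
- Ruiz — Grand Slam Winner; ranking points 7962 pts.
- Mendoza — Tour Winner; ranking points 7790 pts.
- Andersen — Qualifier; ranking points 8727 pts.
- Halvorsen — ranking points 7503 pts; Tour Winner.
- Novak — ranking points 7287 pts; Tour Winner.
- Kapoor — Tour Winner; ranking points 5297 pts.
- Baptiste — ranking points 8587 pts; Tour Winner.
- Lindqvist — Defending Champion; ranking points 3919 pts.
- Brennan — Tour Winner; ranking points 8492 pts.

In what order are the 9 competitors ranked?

By status category: Lindqvist (Defending Champion); then Ruiz (Grand Slam Winner); then Baptiste, Brennan, Mendoza, Halvorsen, Novak and Kapoor (Tour Winner); then Andersen (Qualifier).
Among Baptiste, Brennan, Mendoza, Halvorsen, Novak and Kapoor, by ranking points (higher first): Baptiste (8587 pts) before Brennan (8492 pts) before Mendoza (7790 pts) before Halvorsen (7503 pts) before Novak (7287 pts) before Kapoor (5297 pts).
Full order: Lindqvist, Ruiz, Baptiste, Brennan, Mendoza, Halvorsen, Novak, Kapoor, Andersen.

Lindqvist, Ruiz, Baptiste, Brennan, Mendoza, Halvorsen, Novak, Kapoor, Andersen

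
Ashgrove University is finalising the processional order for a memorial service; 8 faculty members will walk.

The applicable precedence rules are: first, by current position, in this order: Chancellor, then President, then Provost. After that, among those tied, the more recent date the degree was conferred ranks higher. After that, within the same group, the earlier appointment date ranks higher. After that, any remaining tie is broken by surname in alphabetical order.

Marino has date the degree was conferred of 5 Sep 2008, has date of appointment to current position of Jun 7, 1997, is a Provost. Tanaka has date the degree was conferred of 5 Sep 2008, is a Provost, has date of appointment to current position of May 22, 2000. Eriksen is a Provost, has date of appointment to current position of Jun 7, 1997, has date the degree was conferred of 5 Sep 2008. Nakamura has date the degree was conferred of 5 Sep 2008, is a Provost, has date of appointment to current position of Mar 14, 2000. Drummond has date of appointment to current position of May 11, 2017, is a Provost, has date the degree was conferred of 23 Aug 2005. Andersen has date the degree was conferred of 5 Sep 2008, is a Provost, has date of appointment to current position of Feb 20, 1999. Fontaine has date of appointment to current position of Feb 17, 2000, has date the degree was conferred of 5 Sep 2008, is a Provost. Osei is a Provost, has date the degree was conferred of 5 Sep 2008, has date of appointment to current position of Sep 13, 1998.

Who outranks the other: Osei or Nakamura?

Osei

By current position: Eriksen, Marino, Osei, Andersen, Fontaine, Nakamura, Tanaka and Drummond (Provost).
Among Eriksen, Marino, Osei, Andersen, Fontaine, Nakamura, Tanaka and Drummond, by date the degree was conferred (later first): Eriksen, Marino, Osei, Andersen, Fontaine, Nakamura and Tanaka (5 Sep 2008) before Drummond (23 Aug 2005).
Among Eriksen, Marino, Osei, Andersen, Fontaine, Nakamura and Tanaka, by date of appointment to current position (earlier first): Eriksen and Marino (Jun 7, 1997) before Osei (Sep 13, 1998) before Andersen (Feb 20, 1999) before Fontaine (Feb 17, 2000) before Nakamura (Mar 14, 2000) before Tanaka (May 22, 2000).
Among Eriksen and Marino, alphabetically by surname: Eriksen before Marino.
So Osei takes precedence.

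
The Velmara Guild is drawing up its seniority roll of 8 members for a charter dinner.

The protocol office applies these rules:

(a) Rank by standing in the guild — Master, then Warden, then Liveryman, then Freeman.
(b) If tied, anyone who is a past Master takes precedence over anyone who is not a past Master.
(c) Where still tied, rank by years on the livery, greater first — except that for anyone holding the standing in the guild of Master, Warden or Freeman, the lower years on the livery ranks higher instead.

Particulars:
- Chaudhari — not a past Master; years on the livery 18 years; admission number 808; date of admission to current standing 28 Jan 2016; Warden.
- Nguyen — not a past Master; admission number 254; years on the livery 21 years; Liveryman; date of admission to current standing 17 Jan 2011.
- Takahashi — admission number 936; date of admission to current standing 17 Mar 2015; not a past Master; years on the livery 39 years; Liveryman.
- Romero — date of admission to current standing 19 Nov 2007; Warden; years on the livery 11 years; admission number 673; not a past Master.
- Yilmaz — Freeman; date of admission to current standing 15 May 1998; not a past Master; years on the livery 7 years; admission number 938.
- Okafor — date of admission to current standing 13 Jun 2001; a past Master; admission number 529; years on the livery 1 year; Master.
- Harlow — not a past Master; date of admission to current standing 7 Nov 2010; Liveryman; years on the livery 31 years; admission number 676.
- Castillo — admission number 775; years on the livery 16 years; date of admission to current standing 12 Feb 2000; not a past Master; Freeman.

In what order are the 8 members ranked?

By standing in the guild: Okafor (Master); then Romero and Chaudhari (Warden); then Takahashi, Harlow and Nguyen (Liveryman); then Yilmaz and Castillo (Freeman).
Romero and Chaudhari are each not a past Master, so the next rule applies.
Among Romero and Chaudhari, by years on the livery (lower first) (reversed rule for this group): Romero (11 years) before Chaudhari (18 years).
Takahashi, Harlow and Nguyen are each not a past Master, so the next rule applies.
Among Takahashi, Harlow and Nguyen, by years on the livery (higher first): Takahashi (39 years) before Harlow (31 years) before Nguyen (21 years).
Yilmaz and Castillo are each not a past Master, so the next rule applies.
Among Yilmaz and Castillo, by years on the livery (lower first) (reversed rule for this group): Yilmaz (7 years) before Castillo (16 years).
Full order: Okafor, Romero, Chaudhari, Takahashi, Harlow, Nguyen, Yilmaz, Castillo.

Okafor, Romero, Chaudhari, Takahashi, Harlow, Nguyen, Yilmaz, Castillo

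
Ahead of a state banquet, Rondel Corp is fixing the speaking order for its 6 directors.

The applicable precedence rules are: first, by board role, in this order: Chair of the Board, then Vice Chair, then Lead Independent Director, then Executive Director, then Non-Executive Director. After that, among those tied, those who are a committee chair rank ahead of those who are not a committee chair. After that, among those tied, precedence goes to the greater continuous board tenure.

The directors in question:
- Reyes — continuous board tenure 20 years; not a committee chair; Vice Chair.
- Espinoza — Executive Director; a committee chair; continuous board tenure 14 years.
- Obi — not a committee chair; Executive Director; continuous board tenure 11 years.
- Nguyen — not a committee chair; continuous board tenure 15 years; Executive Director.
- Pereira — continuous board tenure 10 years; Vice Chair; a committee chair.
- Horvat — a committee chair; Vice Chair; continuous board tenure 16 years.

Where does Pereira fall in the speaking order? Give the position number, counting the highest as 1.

By board role: Horvat, Pereira and Reyes (Vice Chair); then Espinoza, Nguyen and Obi (Executive Director).
Among Horvat, Pereira and Reyes, a committee chair before not a committee chair: Horvat and Pereira (a committee chair) before Reyes (not a committee chair).
Among Horvat and Pereira, by continuous board tenure (higher first): Horvat (16 years) before Pereira (10 years).
Among Espinoza, Nguyen and Obi, a committee chair before not a committee chair: Espinoza (a committee chair) before Nguyen and Obi (not a committee chair).
Among Nguyen and Obi, by continuous board tenure (higher first): Nguyen (15 years) before Obi (11 years).
Order: Horvat, Pereira, Reyes, Espinoza, Nguyen, Obi. So position 2.

2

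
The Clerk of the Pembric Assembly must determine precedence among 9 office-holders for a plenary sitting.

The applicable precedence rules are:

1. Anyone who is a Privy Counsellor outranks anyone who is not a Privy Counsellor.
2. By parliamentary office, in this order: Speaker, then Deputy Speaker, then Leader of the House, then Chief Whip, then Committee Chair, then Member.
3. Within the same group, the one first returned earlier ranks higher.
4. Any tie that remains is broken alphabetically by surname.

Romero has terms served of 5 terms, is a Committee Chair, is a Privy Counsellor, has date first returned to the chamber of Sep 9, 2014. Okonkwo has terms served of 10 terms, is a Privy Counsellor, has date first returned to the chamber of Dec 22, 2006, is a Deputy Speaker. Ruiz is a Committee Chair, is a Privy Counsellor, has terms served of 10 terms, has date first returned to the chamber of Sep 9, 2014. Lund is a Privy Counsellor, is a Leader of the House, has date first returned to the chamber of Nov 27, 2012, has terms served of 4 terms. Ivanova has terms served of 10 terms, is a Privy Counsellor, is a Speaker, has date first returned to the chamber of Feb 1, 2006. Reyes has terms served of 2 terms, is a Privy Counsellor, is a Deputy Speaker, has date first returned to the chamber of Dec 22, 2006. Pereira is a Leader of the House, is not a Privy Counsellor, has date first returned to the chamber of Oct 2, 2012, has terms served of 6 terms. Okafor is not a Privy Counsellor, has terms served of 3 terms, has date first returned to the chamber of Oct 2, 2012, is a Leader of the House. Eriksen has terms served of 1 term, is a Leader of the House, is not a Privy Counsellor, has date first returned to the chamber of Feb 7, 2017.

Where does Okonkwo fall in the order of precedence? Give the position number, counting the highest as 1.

2

By the first rule: Ivanova, Okonkwo, Reyes, Lund, Romero and Ruiz (each a Privy Counsellor); then Okafor, Pereira and Eriksen (each not a Privy Counsellor).
Among Ivanova, Okonkwo, Reyes, Lund, Romero and Ruiz, by parliamentary office: Ivanova (Speaker) before Okonkwo and Reyes (Deputy Speaker) before Lund (Leader of the House) before Romero and Ruiz (Committee Chair).
Okonkwo and Reyes both have date first returned to the chamber Dec 22, 2006, so the next rule applies.
Among Okonkwo and Reyes, alphabetically by surname: Okonkwo before Reyes.
Romero and Ruiz both have date first returned to the chamber Sep 9, 2014, so the next rule applies.
Among Romero and Ruiz, alphabetically by surname: Romero before Ruiz.
Okafor, Pereira and Eriksen are each Leader of the House, so the next rule applies.
Among Okafor, Pereira and Eriksen, by date first returned to the chamber (earlier first): Okafor and Pereira (Oct 2, 2012) before Eriksen (Feb 7, 2017).
Among Okafor and Pereira, alphabetically by surname: Okafor before Pereira.
Order: Ivanova, Okonkwo, Reyes, Lund, Romero, Ruiz, Okafor, Pereira, Eriksen. So position 2.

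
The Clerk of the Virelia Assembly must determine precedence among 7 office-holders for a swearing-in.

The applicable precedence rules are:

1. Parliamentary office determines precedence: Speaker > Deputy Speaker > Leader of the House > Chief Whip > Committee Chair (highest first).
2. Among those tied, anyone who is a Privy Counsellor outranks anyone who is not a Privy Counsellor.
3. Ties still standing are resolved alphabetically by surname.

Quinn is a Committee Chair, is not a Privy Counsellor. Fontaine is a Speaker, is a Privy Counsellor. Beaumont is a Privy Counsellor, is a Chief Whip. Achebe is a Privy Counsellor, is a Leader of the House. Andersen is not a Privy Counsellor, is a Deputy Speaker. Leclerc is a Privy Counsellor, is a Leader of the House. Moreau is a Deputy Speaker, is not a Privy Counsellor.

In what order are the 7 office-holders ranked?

Fontaine, Andersen, Moreau, Achebe, Leclerc, Beaumont, Quinn

By parliamentary office: Fontaine (Speaker); then Andersen and Moreau (Deputy Speaker); then Achebe and Leclerc (Leader of the House); then Beaumont (Chief Whip); then Quinn (Committee Chair).
Andersen and Moreau are each not a Privy Counsellor, so the next rule applies.
Among Andersen and Moreau, alphabetically by surname: Andersen before Moreau.
Achebe and Leclerc are each a Privy Counsellor, so the next rule applies.
Among Achebe and Leclerc, alphabetically by surname: Achebe before Leclerc.
Full order: Fontaine, Andersen, Moreau, Achebe, Leclerc, Beaumont, Quinn.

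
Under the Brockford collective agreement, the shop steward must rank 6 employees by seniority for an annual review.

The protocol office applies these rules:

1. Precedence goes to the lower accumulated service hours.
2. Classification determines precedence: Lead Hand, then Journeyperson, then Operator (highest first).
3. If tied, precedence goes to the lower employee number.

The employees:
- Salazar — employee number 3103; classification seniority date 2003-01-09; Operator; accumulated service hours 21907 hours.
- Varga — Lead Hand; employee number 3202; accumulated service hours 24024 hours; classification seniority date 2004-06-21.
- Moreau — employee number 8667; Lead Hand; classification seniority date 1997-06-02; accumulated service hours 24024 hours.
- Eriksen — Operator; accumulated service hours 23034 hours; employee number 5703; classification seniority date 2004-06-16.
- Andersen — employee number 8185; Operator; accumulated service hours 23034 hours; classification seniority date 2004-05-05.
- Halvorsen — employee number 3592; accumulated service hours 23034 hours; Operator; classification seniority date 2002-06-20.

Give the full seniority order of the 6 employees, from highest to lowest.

By accumulated service hours (lower first): Salazar (21907 hours); then Halvorsen, Eriksen and Andersen (each 23034 hours); then Varga and Moreau (both 24024 hours).
Halvorsen, Eriksen and Andersen are each Operator, so the next rule applies.
Among Halvorsen, Eriksen and Andersen, by employee number (lower first): Halvorsen (3592) before Eriksen (5703) before Andersen (8185).
Varga and Moreau are each Lead Hand, so the next rule applies.
Among Varga and Moreau, by employee number (lower first): Varga (3202) before Moreau (8667).
Full order: Salazar, Halvorsen, Eriksen, Andersen, Varga, Moreau.

Salazar, Halvorsen, Eriksen, Andersen, Varga, Moreau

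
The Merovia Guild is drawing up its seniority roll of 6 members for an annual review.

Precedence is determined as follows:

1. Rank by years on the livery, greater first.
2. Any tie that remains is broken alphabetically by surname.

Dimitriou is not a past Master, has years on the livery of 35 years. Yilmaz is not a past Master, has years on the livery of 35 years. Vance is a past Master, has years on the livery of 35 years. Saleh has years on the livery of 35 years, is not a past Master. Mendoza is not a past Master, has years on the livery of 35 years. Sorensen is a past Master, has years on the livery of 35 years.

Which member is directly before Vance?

Sorensen

By years on the livery (higher first): Dimitriou, Mendoza, Saleh, Sorensen, Vance and Yilmaz (each 35 years).
Among Dimitriou, Mendoza, Saleh, Sorensen, Vance and Yilmaz, alphabetically by surname: Dimitriou before Mendoza before Saleh before Sorensen before Vance before Yilmaz.
Order: Dimitriou, Mendoza, Saleh, Sorensen, Vance, Yilmaz.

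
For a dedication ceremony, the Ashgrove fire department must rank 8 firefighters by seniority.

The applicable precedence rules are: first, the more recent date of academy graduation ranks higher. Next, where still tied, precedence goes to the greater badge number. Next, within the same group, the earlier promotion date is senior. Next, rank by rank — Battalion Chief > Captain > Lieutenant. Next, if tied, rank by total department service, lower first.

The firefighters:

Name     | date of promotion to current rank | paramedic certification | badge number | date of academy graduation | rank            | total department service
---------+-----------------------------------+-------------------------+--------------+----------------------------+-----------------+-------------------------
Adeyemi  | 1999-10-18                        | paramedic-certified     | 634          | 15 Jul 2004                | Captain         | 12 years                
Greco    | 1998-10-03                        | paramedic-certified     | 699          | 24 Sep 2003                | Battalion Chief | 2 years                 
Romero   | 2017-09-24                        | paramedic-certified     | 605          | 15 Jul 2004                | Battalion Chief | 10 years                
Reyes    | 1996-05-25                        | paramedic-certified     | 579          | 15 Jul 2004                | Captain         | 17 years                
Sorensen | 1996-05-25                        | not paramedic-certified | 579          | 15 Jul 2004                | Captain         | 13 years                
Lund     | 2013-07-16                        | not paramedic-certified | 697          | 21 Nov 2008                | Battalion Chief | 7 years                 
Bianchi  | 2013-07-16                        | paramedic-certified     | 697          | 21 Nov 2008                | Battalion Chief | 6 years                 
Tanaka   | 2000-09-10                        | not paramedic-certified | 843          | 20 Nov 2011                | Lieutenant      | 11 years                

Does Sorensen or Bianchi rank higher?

Bianchi

By date of academy graduation (later first): Tanaka (20 Nov 2011); then Bianchi and Lund (both 21 Nov 2008); then Adeyemi, Romero, Sorensen and Reyes (each 15 Jul 2004); then Greco (24 Sep 2003).
Bianchi and Lund both have badge number 697, so the next rule applies.
Bianchi and Lund both have date of promotion to current rank 2013-07-16, so the next rule applies.
Bianchi and Lund are each Battalion Chief, so the next rule applies.
Among Bianchi and Lund, by total department service (lower first): Bianchi (6 years) before Lund (7 years).
Among Adeyemi, Romero, Sorensen and Reyes, by badge number (higher first): Adeyemi (634) before Romero (605) before Sorensen and Reyes (579).
Sorensen and Reyes both have date of promotion to current rank 1996-05-25, so the next rule applies.
Sorensen and Reyes are each Captain, so the next rule applies.
Among Sorensen and Reyes, by total department service (lower first): Sorensen (13 years) before Reyes (17 years).
So Bianchi takes precedence.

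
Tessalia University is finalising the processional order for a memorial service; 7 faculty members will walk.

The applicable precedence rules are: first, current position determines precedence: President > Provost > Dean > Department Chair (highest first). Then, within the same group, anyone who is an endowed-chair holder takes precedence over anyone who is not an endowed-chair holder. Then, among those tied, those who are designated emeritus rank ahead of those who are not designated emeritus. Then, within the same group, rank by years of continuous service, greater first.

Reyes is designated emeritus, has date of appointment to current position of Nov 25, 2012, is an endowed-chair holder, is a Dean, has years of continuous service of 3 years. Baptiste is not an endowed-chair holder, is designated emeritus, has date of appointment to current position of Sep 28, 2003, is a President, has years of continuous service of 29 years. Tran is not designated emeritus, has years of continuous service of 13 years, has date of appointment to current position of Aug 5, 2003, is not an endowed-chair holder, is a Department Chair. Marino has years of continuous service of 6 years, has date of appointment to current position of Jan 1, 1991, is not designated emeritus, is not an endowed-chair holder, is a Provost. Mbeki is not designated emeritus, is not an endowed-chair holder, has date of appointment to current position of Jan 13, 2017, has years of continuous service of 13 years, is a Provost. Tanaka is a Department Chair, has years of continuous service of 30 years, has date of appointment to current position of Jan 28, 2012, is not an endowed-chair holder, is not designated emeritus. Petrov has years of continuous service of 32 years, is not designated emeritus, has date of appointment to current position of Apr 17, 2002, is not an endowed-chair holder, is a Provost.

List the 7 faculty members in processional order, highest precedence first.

Baptiste, Petrov, Mbeki, Marino, Reyes, Tanaka, Tran

By current position: Baptiste (President); then Petrov, Mbeki and Marino (Provost); then Reyes (Dean); then Tanaka and Tran (Department Chair).
Petrov, Mbeki and Marino are each not an endowed-chair holder, so the next rule applies.
Petrov, Mbeki and Marino are each not designated emeritus, so the next rule applies.
Among Petrov, Mbeki and Marino, by years of continuous service (higher first): Petrov (32 years) before Mbeki (13 years) before Marino (6 years).
Tanaka and Tran are each not an endowed-chair holder, so the next rule applies.
Tanaka and Tran are each not designated emeritus, so the next rule applies.
Among Tanaka and Tran, by years of continuous service (higher first): Tanaka (30 years) before Tran (13 years).
Full order: Baptiste, Petrov, Mbeki, Marino, Reyes, Tanaka, Tran.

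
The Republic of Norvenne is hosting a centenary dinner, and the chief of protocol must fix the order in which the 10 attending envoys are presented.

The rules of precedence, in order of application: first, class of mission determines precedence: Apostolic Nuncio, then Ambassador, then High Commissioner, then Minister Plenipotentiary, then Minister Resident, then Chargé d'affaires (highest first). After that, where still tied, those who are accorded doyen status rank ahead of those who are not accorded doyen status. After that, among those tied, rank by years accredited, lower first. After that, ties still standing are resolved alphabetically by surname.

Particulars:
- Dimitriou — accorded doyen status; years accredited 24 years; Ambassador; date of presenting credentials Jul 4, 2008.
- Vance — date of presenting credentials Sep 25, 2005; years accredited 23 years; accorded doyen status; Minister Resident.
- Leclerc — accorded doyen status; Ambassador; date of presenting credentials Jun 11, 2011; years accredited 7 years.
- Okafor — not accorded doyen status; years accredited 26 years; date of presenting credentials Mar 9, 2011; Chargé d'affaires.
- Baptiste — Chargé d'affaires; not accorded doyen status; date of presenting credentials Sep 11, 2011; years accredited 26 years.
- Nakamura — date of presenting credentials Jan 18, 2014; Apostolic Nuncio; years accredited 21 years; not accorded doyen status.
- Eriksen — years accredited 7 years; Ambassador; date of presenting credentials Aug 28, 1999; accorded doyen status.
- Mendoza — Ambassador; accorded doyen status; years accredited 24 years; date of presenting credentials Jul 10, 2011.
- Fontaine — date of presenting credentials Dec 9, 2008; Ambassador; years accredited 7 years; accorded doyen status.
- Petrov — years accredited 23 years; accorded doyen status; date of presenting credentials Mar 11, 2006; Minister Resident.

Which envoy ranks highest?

By class of mission: Nakamura (Apostolic Nuncio); then Eriksen, Fontaine, Leclerc, Dimitriou and Mendoza (Ambassador); then Petrov and Vance (Minister Resident); then Baptiste and Okafor (Chargé d'affaires).
Eriksen, Fontaine, Leclerc, Dimitriou and Mendoza are each accorded doyen status, so the next rule applies.
Among Eriksen, Fontaine, Leclerc, Dimitriou and Mendoza, by years accredited (lower first): Eriksen, Fontaine and Leclerc (7 years) before Dimitriou and Mendoza (24 years).
Among Eriksen, Fontaine and Leclerc, alphabetically by surname: Eriksen before Fontaine before Leclerc.
Among Dimitriou and Mendoza, alphabetically by surname: Dimitriou before Mendoza.
Petrov and Vance are each accorded doyen status, so the next rule applies.
Petrov and Vance both have years accredited 23 years, so the next rule applies.
Among Petrov and Vance, alphabetically by surname: Petrov before Vance.
Baptiste and Okafor are each not accorded doyen status, so the next rule applies.
Baptiste and Okafor both have years accredited 26 years, so the next rule applies.
Among Baptiste and Okafor, alphabetically by surname: Baptiste before Okafor.
Order: Nakamura, Eriksen, Fontaine, Leclerc, Dimitriou, Mendoza, Petrov, Vance, Baptiste, Okafor.

Nakamura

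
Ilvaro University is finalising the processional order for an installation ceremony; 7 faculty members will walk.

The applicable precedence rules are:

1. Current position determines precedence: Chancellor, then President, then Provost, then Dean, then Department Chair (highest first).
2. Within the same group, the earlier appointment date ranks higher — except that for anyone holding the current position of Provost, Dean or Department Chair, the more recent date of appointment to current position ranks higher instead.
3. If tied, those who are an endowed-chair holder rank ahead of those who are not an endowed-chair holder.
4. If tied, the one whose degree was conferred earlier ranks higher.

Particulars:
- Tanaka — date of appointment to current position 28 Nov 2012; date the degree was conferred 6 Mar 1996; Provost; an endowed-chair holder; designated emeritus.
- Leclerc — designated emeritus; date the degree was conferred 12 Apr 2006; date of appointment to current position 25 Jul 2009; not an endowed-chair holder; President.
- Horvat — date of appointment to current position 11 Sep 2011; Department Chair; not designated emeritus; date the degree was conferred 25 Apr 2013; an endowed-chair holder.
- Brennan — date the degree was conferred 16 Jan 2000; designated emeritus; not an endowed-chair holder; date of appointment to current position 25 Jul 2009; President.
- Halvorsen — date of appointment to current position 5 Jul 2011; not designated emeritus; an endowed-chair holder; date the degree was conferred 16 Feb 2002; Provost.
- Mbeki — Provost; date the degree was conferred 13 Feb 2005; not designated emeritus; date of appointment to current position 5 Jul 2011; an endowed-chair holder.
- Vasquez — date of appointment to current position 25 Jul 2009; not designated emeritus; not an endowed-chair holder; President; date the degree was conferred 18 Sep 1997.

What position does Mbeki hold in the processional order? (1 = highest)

6

By current position: Vasquez, Brennan and Leclerc (President); then Tanaka, Halvorsen and Mbeki (Provost); then Horvat (Department Chair).
Vasquez, Brennan and Leclerc all have date of appointment to current position 25 Jul 2009, so the next rule applies.
Vasquez, Brennan and Leclerc are each not an endowed-chair holder, so the next rule applies.
Among Vasquez, Brennan and Leclerc, by date the degree was conferred (earlier first): Vasquez (18 Sep 1997) before Brennan (16 Jan 2000) before Leclerc (12 Apr 2006).
Among Tanaka, Halvorsen and Mbeki, by date of appointment to current position (later first) (reversed rule for this group): Tanaka (28 Nov 2012) before Halvorsen and Mbeki (5 Jul 2011).
Halvorsen and Mbeki are each an endowed-chair holder, so the next rule applies.
Among Halvorsen and Mbeki, by date the degree was conferred (earlier first): Halvorsen (16 Feb 2002) before Mbeki (13 Feb 2005).
Order: Vasquez, Brennan, Leclerc, Tanaka, Halvorsen, Mbeki, Horvat. So position 6.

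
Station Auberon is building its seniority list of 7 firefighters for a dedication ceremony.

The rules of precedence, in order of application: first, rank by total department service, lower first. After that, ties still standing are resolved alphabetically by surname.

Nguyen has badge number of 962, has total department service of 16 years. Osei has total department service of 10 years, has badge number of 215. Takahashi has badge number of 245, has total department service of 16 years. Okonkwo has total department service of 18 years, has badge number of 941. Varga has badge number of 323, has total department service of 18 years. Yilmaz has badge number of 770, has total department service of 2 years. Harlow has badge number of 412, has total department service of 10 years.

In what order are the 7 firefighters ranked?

By total department service (lower first): Yilmaz (2 years); then Harlow and Osei (both 10 years); then Nguyen and Takahashi (both 16 years); then Okonkwo and Varga (both 18 years).
Among Harlow and Osei, alphabetically by surname: Harlow before Osei.
Among Nguyen and Takahashi, alphabetically by surname: Nguyen before Takahashi.
Among Okonkwo and Varga, alphabetically by surname: Okonkwo before Varga.
Full order: Yilmaz, Harlow, Osei, Nguyen, Takahashi, Okonkwo, Varga.

Yilmaz, Harlow, Osei, Nguyen, Takahashi, Okonkwo, Varga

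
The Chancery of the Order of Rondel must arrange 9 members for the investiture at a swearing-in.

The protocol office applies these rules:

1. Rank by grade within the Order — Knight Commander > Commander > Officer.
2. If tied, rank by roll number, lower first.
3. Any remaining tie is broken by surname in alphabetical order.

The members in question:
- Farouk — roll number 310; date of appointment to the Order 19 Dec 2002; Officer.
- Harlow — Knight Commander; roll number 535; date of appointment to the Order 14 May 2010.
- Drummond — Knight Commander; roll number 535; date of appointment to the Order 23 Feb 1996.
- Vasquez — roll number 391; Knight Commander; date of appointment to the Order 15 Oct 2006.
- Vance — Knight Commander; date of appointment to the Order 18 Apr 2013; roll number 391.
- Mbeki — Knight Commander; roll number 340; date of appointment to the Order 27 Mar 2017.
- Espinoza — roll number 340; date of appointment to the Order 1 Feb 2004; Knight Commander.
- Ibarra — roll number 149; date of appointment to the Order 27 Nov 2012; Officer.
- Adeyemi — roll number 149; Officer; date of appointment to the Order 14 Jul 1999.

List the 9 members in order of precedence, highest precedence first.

By grade within the Order: Espinoza, Mbeki, Vance, Vasquez, Drummond and Harlow (Knight Commander); then Adeyemi, Ibarra and Farouk (Officer).
Among Espinoza, Mbeki, Vance, Vasquez, Drummond and Harlow, by roll number (lower first): Espinoza and Mbeki (340) before Vance and Vasquez (391) before Drummond and Harlow (535).
Among Espinoza and Mbeki, alphabetically by surname: Espinoza before Mbeki.
Among Vance and Vasquez, alphabetically by surname: Vance before Vasquez.
Among Drummond and Harlow, alphabetically by surname: Drummond before Harlow.
Among Adeyemi, Ibarra and Farouk, by roll number (lower first): Adeyemi and Ibarra (149) before Farouk (310).
Among Adeyemi and Ibarra, alphabetically by surname: Adeyemi before Ibarra.
Full order: Espinoza, Mbeki, Vance, Vasquez, Drummond, Harlow, Adeyemi, Ibarra, Farouk.

Espinoza, Mbeki, Vance, Vasquez, Drummond, Harlow, Adeyemi, Ibarra, Farouk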